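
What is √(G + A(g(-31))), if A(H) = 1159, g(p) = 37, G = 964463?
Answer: √965622 ≈ 982.66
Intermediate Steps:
√(G + A(g(-31))) = √(964463 + 1159) = √965622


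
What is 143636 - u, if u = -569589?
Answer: 713225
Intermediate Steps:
143636 - u = 143636 - 1*(-569589) = 143636 + 569589 = 713225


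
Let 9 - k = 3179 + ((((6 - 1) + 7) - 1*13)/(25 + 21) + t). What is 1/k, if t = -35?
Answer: -46/144209 ≈ -0.00031898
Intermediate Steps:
k = -144209/46 (k = 9 - (3179 + ((((6 - 1) + 7) - 1*13)/(25 + 21) - 35)) = 9 - (3179 + (((5 + 7) - 13)/46 - 35)) = 9 - (3179 + ((12 - 13)/46 - 35)) = 9 - (3179 + ((1/46)*(-1) - 35)) = 9 - (3179 + (-1/46 - 35)) = 9 - (3179 - 1611/46) = 9 - 1*144623/46 = 9 - 144623/46 = -144209/46 ≈ -3135.0)
1/k = 1/(-144209/46) = -46/144209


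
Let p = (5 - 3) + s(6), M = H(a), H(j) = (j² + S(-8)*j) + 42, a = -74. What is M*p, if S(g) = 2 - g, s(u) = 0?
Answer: 9556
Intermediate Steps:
H(j) = 42 + j² + 10*j (H(j) = (j² + (2 - 1*(-8))*j) + 42 = (j² + (2 + 8)*j) + 42 = (j² + 10*j) + 42 = 42 + j² + 10*j)
M = 4778 (M = 42 + (-74)² + 10*(-74) = 42 + 5476 - 740 = 4778)
p = 2 (p = (5 - 3) + 0 = 2 + 0 = 2)
M*p = 4778*2 = 9556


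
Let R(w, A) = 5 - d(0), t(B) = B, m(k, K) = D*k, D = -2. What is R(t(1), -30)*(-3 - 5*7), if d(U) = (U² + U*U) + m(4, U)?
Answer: -494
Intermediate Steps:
m(k, K) = -2*k
d(U) = -8 + 2*U² (d(U) = (U² + U*U) - 2*4 = (U² + U²) - 8 = 2*U² - 8 = -8 + 2*U²)
R(w, A) = 13 (R(w, A) = 5 - (-8 + 2*0²) = 5 - (-8 + 2*0) = 5 - (-8 + 0) = 5 - 1*(-8) = 5 + 8 = 13)
R(t(1), -30)*(-3 - 5*7) = 13*(-3 - 5*7) = 13*(-3 - 35) = 13*(-38) = -494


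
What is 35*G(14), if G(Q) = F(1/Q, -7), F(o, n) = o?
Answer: 5/2 ≈ 2.5000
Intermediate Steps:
G(Q) = 1/Q
35*G(14) = 35/14 = 35*(1/14) = 5/2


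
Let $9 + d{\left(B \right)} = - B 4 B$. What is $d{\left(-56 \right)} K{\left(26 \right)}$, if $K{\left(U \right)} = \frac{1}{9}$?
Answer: $- \frac{12553}{9} \approx -1394.8$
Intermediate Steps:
$K{\left(U \right)} = \frac{1}{9}$
$d{\left(B \right)} = -9 - 4 B^{2}$ ($d{\left(B \right)} = -9 - B 4 B = -9 - 4 B B = -9 - 4 B^{2}$)
$d{\left(-56 \right)} K{\left(26 \right)} = \left(-9 - 4 \left(-56\right)^{2}\right) \frac{1}{9} = \left(-9 - 12544\right) \frac{1}{9} = \left(-12553\right) \frac{1}{9} = - \frac{12553}{9}$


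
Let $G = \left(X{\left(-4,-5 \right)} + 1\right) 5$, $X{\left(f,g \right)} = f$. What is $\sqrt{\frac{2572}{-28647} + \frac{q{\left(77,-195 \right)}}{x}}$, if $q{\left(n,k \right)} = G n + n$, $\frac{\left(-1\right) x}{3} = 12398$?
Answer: $\frac{i \sqrt{213038471641389}}{59194251} \approx 0.24658 i$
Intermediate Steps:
$G = -15$ ($G = \left(-4 + 1\right) 5 = \left(-3\right) 5 = -15$)
$x = -37194$ ($x = \left(-3\right) 12398 = -37194$)
$q{\left(n,k \right)} = - 14 n$ ($q{\left(n,k \right)} = - 15 n + n = - 14 n$)
$\sqrt{\frac{2572}{-28647} + \frac{q{\left(77,-195 \right)}}{x}} = \sqrt{\frac{2572}{-28647} + \frac{\left(-14\right) 77}{-37194}} = \sqrt{2572 \left(- \frac{1}{28647}\right) - - \frac{539}{18597}} = \sqrt{- \frac{2572}{28647} + \frac{539}{18597}} = \sqrt{- \frac{10796917}{177582753}} = \frac{i \sqrt{213038471641389}}{59194251}$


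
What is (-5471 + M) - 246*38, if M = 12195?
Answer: -2624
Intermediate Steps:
(-5471 + M) - 246*38 = (-5471 + 12195) - 246*38 = 6724 - 9348 = -2624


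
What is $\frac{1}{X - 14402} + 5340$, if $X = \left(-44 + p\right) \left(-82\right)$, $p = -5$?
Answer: $\frac{55450559}{10384} \approx 5340.0$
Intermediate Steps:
$X = 4018$ ($X = \left(-44 - 5\right) \left(-82\right) = \left(-49\right) \left(-82\right) = 4018$)
$\frac{1}{X - 14402} + 5340 = \frac{1}{4018 - 14402} + 5340 = \frac{1}{-10384} + 5340 = - \frac{1}{10384} + 5340 = \frac{55450559}{10384}$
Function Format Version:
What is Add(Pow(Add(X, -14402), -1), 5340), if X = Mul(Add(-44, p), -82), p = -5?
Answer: Rational(55450559, 10384) ≈ 5340.0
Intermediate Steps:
X = 4018 (X = Mul(Add(-44, -5), -82) = Mul(-49, -82) = 4018)
Add(Pow(Add(X, -14402), -1), 5340) = Add(Pow(Add(4018, -14402), -1), 5340) = Add(Pow(-10384, -1), 5340) = Add(Rational(-1, 10384), 5340) = Rational(55450559, 10384)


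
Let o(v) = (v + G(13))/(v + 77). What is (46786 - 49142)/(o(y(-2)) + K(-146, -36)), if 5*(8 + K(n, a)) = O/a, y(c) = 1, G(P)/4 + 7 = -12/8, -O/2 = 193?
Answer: 1378260/3673 ≈ 375.24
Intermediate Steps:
O = -386 (O = -2*193 = -386)
G(P) = -34 (G(P) = -28 + 4*(-12/8) = -28 + 4*(-12*⅛) = -28 + 4*(-3/2) = -28 - 6 = -34)
o(v) = (-34 + v)/(77 + v) (o(v) = (v - 34)/(v + 77) = (-34 + v)/(77 + v))
K(n, a) = -8 - 386/(5*a) (K(n, a) = -8 + (-386/a)/5 = -8 - 386/(5*a))
(46786 - 49142)/(o(y(-2)) + K(-146, -36)) = (46786 - 49142)/((-34 + 1)/(77 + 1) + (-8 - 386/5/(-36))) = -2356/(-33/78 + (-8 - 386/5*(-1/36))) = -2356/((1/78)*(-33) + (-8 + 193/90)) = -2356/(-11/26 - 527/90) = -2356/(-3673/585) = -2356*(-585/3673) = 1378260/3673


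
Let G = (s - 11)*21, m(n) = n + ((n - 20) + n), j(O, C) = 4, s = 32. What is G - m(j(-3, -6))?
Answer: 449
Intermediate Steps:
m(n) = -20 + 3*n (m(n) = n + ((-20 + n) + n) = n + (-20 + 2*n) = -20 + 3*n)
G = 441 (G = (32 - 11)*21 = 21*21 = 441)
G - m(j(-3, -6)) = 441 - (-20 + 3*4) = 441 - (-20 + 12) = 441 - 1*(-8) = 441 + 8 = 449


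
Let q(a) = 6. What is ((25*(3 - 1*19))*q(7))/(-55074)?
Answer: 400/9179 ≈ 0.043578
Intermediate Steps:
((25*(3 - 1*19))*q(7))/(-55074) = ((25*(3 - 1*19))*6)/(-55074) = ((25*(3 - 19))*6)*(-1/55074) = ((25*(-16))*6)*(-1/55074) = -400*6*(-1/55074) = -2400*(-1/55074) = 400/9179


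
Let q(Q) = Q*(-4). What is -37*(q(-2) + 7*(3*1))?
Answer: -1073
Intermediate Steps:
q(Q) = -4*Q
-37*(q(-2) + 7*(3*1)) = -37*(-4*(-2) + 7*(3*1)) = -37*(8 + 7*3) = -37*(8 + 21) = -37*29 = -1073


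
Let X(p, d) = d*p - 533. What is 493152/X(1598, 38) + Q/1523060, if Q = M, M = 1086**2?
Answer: 8935751193/996462005 ≈ 8.9675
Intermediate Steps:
M = 1179396
Q = 1179396
X(p, d) = -533 + d*p
493152/X(1598, 38) + Q/1523060 = 493152/(-533 + 38*1598) + 1179396/1523060 = 493152/(-533 + 60724) + 1179396*(1/1523060) = 493152/60191 + 294849/380765 = 8935751193/996462005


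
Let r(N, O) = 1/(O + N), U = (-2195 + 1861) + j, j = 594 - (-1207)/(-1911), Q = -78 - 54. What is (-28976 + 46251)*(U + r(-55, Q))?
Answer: 1601136830000/357357 ≈ 4.4805e+6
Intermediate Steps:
Q = -132
j = 1133927/1911 (j = 594 - (-1207)*(-1)/1911 = 594 - 1*1207/1911 = 594 - 1207/1911 = 1133927/1911 ≈ 593.37)
U = 495653/1911 (U = (-2195 + 1861) + 1133927/1911 = -334 + 1133927/1911 = 495653/1911 ≈ 259.37)
r(N, O) = 1/(N + O)
(-28976 + 46251)*(U + r(-55, Q)) = (-28976 + 46251)*(495653/1911 + 1/(-55 - 132)) = 17275*(495653/1911 + 1/(-187)) = 17275*(495653/1911 - 1/187) = 17275*(92685200/357357) = 1601136830000/357357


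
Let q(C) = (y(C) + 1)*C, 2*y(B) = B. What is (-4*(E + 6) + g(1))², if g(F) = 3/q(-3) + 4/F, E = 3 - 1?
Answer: 676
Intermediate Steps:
y(B) = B/2
q(C) = C*(1 + C/2) (q(C) = (C/2 + 1)*C = (1 + C/2)*C = C*(1 + C/2))
E = 2
g(F) = 2 + 4/F (g(F) = 3/(((½)*(-3)*(2 - 3))) + 4/F = 3/(((½)*(-3)*(-1))) + 4/F = 3/(3/2) + 4/F = 3*(⅔) + 4/F = 2 + 4/F)
(-4*(E + 6) + g(1))² = (-4*(2 + 6) + (2 + 4/1))² = (-4*8 + (2 + 4*1))² = (-32 + (2 + 4))² = (-32 + 6)² = (-26)² = 676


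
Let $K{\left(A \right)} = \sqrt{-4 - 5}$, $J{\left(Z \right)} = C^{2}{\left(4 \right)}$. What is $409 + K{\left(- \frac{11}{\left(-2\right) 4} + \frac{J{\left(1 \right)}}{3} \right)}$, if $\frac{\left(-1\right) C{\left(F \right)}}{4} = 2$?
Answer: $409 + 3 i \approx 409.0 + 3.0 i$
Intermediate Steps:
$C{\left(F \right)} = -8$ ($C{\left(F \right)} = \left(-4\right) 2 = -8$)
$J{\left(Z \right)} = 64$ ($J{\left(Z \right)} = \left(-8\right)^{2} = 64$)
$K{\left(A \right)} = 3 i$ ($K{\left(A \right)} = \sqrt{-9} = 3 i$)
$409 + K{\left(- \frac{11}{\left(-2\right) 4} + \frac{J{\left(1 \right)}}{3} \right)} = 409 + 3 i$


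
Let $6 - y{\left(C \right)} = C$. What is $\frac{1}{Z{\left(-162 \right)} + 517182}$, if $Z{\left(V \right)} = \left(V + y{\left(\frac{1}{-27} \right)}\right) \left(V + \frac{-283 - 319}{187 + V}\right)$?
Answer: $\frac{675}{368687422} \approx 1.8308 \cdot 10^{-6}$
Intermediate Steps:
$y{\left(C \right)} = 6 - C$
$Z{\left(V \right)} = \left(\frac{163}{27} + V\right) \left(V - \frac{602}{187 + V}\right)$ ($Z{\left(V \right)} = \left(V + \left(6 - \frac{1}{-27}\right)\right) \left(V + \frac{-283 - 319}{187 + V}\right) = \left(V + \left(6 - - \frac{1}{27}\right)\right) \left(V - \frac{602}{187 + V}\right) = \left(V + \left(6 + \frac{1}{27}\right)\right) \left(V - \frac{602}{187 + V}\right) = \left(V + \frac{163}{27}\right) \left(V - \frac{602}{187 + V}\right) = \left(\frac{163}{27} + V\right) \left(V - \frac{602}{187 + V}\right)$)
$\frac{1}{Z{\left(-162 \right)} + 517182} = \frac{1}{\frac{-98126 + 27 \left(-162\right)^{3} + 5212 \left(-162\right)^{2} + 14227 \left(-162\right)}{27 \left(187 - 162\right)} + 517182} = \frac{1}{\frac{-98126 + 27 \left(-4251528\right) + 5212 \cdot 26244 - 2304774}{27 \cdot 25} + 517182} = \frac{1}{\frac{1}{27} \cdot \frac{1}{25} \left(-98126 - 114791256 + 136783728 - 2304774\right) + 517182} = \frac{1}{\frac{1}{27} \cdot \frac{1}{25} \cdot 19589572 + 517182} = \frac{1}{\frac{19589572}{675} + 517182} = \frac{1}{\frac{368687422}{675}} = \frac{675}{368687422}$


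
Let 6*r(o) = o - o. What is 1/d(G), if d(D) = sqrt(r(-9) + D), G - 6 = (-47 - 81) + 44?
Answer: -I*sqrt(78)/78 ≈ -0.11323*I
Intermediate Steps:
r(o) = 0 (r(o) = (o - o)/6 = (1/6)*0 = 0)
G = -78 (G = 6 + ((-47 - 81) + 44) = 6 + (-128 + 44) = 6 - 84 = -78)
d(D) = sqrt(D) (d(D) = sqrt(0 + D) = sqrt(D))
1/d(G) = 1/(sqrt(-78)) = 1/(I*sqrt(78)) = -I*sqrt(78)/78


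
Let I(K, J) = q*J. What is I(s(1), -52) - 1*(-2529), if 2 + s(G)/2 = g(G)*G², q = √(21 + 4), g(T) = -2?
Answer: 2269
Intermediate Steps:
q = 5 (q = √25 = 5)
s(G) = -4 - 4*G² (s(G) = -4 + 2*(-2*G²) = -4 - 4*G²)
I(K, J) = 5*J
I(s(1), -52) - 1*(-2529) = 5*(-52) - 1*(-2529) = -260 + 2529 = 2269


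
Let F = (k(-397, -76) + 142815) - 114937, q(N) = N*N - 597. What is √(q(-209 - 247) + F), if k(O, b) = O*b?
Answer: √265389 ≈ 515.16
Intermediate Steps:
q(N) = -597 + N² (q(N) = N² - 597 = -597 + N²)
F = 58050 (F = (-397*(-76) + 142815) - 114937 = (30172 + 142815) - 114937 = 172987 - 114937 = 58050)
√(q(-209 - 247) + F) = √((-597 + (-209 - 247)²) + 58050) = √((-597 + (-456)²) + 58050) = √((-597 + 207936) + 58050) = √(207339 + 58050) = √265389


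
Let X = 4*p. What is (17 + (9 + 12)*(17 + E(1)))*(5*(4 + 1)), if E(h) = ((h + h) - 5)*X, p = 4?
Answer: -15850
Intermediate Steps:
X = 16 (X = 4*4 = 16)
E(h) = -80 + 32*h (E(h) = ((h + h) - 5)*16 = (2*h - 5)*16 = (-5 + 2*h)*16 = -80 + 32*h)
(17 + (9 + 12)*(17 + E(1)))*(5*(4 + 1)) = (17 + (9 + 12)*(17 + (-80 + 32*1)))*(5*(4 + 1)) = (17 + 21*(17 + (-80 + 32)))*(5*5) = (17 + 21*(17 - 48))*25 = (17 + 21*(-31))*25 = (17 - 651)*25 = -634*25 = -15850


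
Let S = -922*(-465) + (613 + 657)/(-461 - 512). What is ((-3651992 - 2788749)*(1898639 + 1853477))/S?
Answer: -5878478589822797/104288255 ≈ -5.6368e+7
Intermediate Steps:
S = 417153020/973 (S = 428730 + 1270/(-973) = 428730 + 1270*(-1/973) = 428730 - 1270/973 = 417153020/973 ≈ 4.2873e+5)
((-3651992 - 2788749)*(1898639 + 1853477))/S = ((-3651992 - 2788749)*(1898639 + 1853477))/(417153020/973) = -6440741*3752116*(973/417153020) = -24166407357956*973/417153020 = -5878478589822797/104288255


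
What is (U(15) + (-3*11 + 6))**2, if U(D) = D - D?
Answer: 729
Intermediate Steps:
U(D) = 0
(U(15) + (-3*11 + 6))**2 = (0 + (-3*11 + 6))**2 = (0 + (-33 + 6))**2 = (0 - 27)**2 = (-27)**2 = 729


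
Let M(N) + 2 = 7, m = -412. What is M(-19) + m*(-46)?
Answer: 18957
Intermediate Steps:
M(N) = 5 (M(N) = -2 + 7 = 5)
M(-19) + m*(-46) = 5 - 412*(-46) = 5 + 18952 = 18957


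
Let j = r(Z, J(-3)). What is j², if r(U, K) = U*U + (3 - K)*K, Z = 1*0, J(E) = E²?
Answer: 2916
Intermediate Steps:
Z = 0
r(U, K) = U² + K*(3 - K)
j = -54 (j = 0² - ((-3)²)² + 3*(-3)² = 0 - 1*9² + 3*9 = 0 - 1*81 + 27 = 0 - 81 + 27 = -54)
j² = (-54)² = 2916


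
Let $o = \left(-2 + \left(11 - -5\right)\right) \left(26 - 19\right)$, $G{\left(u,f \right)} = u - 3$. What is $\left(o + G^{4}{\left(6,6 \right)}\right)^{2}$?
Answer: $32041$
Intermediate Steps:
$G{\left(u,f \right)} = -3 + u$ ($G{\left(u,f \right)} = u - 3 = -3 + u$)
$o = 98$ ($o = \left(-2 + \left(11 + 5\right)\right) 7 = \left(-2 + 16\right) 7 = 14 \cdot 7 = 98$)
$\left(o + G^{4}{\left(6,6 \right)}\right)^{2} = \left(98 + \left(-3 + 6\right)^{4}\right)^{2} = \left(98 + 3^{4}\right)^{2} = \left(98 + 81\right)^{2} = 179^{2} = 32041$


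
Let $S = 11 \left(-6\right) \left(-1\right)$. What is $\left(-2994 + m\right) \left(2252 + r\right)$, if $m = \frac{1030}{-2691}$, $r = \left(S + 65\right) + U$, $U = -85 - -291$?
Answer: $- \frac{6953953892}{897} \approx -7.7525 \cdot 10^{6}$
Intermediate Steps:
$S = 66$ ($S = \left(-66\right) \left(-1\right) = 66$)
$U = 206$ ($U = -85 + 291 = 206$)
$r = 337$ ($r = \left(66 + 65\right) + 206 = 131 + 206 = 337$)
$m = - \frac{1030}{2691}$ ($m = 1030 \left(- \frac{1}{2691}\right) = - \frac{1030}{2691} \approx -0.38276$)
$\left(-2994 + m\right) \left(2252 + r\right) = \left(-2994 - \frac{1030}{2691}\right) \left(2252 + 337\right) = \left(- \frac{8057884}{2691}\right) 2589 = - \frac{6953953892}{897}$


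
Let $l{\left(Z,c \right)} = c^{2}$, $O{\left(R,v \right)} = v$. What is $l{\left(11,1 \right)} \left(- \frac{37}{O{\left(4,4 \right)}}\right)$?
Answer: $- \frac{37}{4} \approx -9.25$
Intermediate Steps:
$l{\left(11,1 \right)} \left(- \frac{37}{O{\left(4,4 \right)}}\right) = 1^{2} \left(- \frac{37}{4}\right) = 1 \left(\left(-37\right) \frac{1}{4}\right) = 1 \left(- \frac{37}{4}\right) = - \frac{37}{4}$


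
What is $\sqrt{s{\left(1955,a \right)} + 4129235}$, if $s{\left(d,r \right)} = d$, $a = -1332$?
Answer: $7 \sqrt{84310} \approx 2032.5$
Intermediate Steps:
$\sqrt{s{\left(1955,a \right)} + 4129235} = \sqrt{1955 + 4129235} = \sqrt{4131190} = 7 \sqrt{84310}$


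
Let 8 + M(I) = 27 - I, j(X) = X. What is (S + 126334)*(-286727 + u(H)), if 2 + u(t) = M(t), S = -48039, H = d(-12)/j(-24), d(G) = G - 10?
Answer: -269376374645/12 ≈ -2.2448e+10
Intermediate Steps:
d(G) = -10 + G
H = 11/12 (H = (-10 - 12)/(-24) = -22*(-1/24) = 11/12 ≈ 0.91667)
M(I) = 19 - I (M(I) = -8 + (27 - I) = 19 - I)
u(t) = 17 - t (u(t) = -2 + (19 - t) = 17 - t)
(S + 126334)*(-286727 + u(H)) = (-48039 + 126334)*(-286727 + (17 - 1*11/12)) = 78295*(-286727 + (17 - 11/12)) = 78295*(-286727 + 193/12) = 78295*(-3440531/12) = -269376374645/12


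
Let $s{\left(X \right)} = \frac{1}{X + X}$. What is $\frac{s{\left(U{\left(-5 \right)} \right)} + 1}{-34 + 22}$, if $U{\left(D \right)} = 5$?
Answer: $- \frac{11}{120} \approx -0.091667$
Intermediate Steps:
$s{\left(X \right)} = \frac{1}{2 X}$
$\frac{s{\left(U{\left(-5 \right)} \right)} + 1}{-34 + 22} = \frac{\frac{1}{2 \cdot 5} + 1}{-34 + 22} = \frac{\frac{1}{2} \cdot \frac{1}{5} + 1}{-12} = \left(\frac{1}{10} + 1\right) \left(- \frac{1}{12}\right) = \frac{11}{10} \left(- \frac{1}{12}\right) = - \frac{11}{120}$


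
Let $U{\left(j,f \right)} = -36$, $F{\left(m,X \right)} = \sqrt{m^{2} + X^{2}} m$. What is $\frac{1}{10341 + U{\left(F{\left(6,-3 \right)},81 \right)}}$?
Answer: $\frac{1}{10305} \approx 9.704 \cdot 10^{-5}$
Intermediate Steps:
$F{\left(m,X \right)} = m \sqrt{X^{2} + m^{2}}$ ($F{\left(m,X \right)} = \sqrt{X^{2} + m^{2}} m = m \sqrt{X^{2} + m^{2}}$)
$\frac{1}{10341 + U{\left(F{\left(6,-3 \right)},81 \right)}} = \frac{1}{10341 - 36} = \frac{1}{10305}$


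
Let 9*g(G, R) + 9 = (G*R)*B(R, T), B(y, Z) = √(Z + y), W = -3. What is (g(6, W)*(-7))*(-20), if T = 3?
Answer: -140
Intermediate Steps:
g(G, R) = -1 + G*R*√(3 + R)/9 (g(G, R) = -1 + ((G*R)*√(3 + R))/9 = -1 + (G*R*√(3 + R))/9 = -1 + G*R*√(3 + R)/9)
(g(6, W)*(-7))*(-20) = ((-1 + (⅑)*6*(-3)*√(3 - 3))*(-7))*(-20) = ((-1 + (⅑)*6*(-3)*√0)*(-7))*(-20) = ((-1 + (⅑)*6*(-3)*0)*(-7))*(-20) = ((-1 + 0)*(-7))*(-20) = -1*(-7)*(-20) = 7*(-20) = -140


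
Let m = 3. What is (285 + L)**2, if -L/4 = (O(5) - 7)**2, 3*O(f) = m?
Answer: 19881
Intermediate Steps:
O(f) = 1 (O(f) = (1/3)*3 = 1)
L = -144 (L = -4*(1 - 7)**2 = -4*(-6)**2 = -4*36 = -144)
(285 + L)**2 = (285 - 144)**2 = 141**2 = 19881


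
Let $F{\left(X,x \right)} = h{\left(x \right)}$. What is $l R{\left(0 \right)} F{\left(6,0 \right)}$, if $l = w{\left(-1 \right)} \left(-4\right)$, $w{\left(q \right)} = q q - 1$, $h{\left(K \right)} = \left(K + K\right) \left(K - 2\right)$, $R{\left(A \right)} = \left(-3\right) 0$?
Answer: $0$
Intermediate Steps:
$R{\left(A \right)} = 0$
$h{\left(K \right)} = 2 K \left(-2 + K\right)$
$F{\left(X,x \right)} = 2 x \left(-2 + x\right)$
$w{\left(q \right)} = -1 + q^{2}$ ($w{\left(q \right)} = q^{2} - 1 = -1 + q^{2}$)
$l = 0$ ($l = \left(-1 + \left(-1\right)^{2}\right) \left(-4\right) = \left(-1 + 1\right) \left(-4\right) = 0 \left(-4\right) = 0$)
$l R{\left(0 \right)} F{\left(6,0 \right)} = 0 \cdot 0 \cdot 2 \cdot 0 \left(-2 + 0\right) = 0 \cdot 2 \cdot 0 \left(-2\right) = 0 \cdot 0 = 0$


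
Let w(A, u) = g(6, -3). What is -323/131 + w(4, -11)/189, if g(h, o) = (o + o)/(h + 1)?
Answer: -142705/57771 ≈ -2.4702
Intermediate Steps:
g(h, o) = 2*o/(1 + h) (g(h, o) = (2*o)/(1 + h) = 2*o/(1 + h))
w(A, u) = -6/7 (w(A, u) = 2*(-3)/(1 + 6) = 2*(-3)/7 = 2*(-3)*(⅐) = -6/7)
-323/131 + w(4, -11)/189 = -323/131 - 6/7/189 = -323*1/131 - 6/7*1/189 = -323/131 - 2/441 = -142705/57771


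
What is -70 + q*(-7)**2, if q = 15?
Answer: 665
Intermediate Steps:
-70 + q*(-7)**2 = -70 + 15*(-7)**2 = -70 + 15*49 = -70 + 735 = 665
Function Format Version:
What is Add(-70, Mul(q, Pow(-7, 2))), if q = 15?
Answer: 665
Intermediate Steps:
Add(-70, Mul(q, Pow(-7, 2))) = Add(-70, Mul(15, Pow(-7, 2))) = Add(-70, Mul(15, 49)) = Add(-70, 735) = 665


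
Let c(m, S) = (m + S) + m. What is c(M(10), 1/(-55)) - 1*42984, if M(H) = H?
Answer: -2363021/55 ≈ -42964.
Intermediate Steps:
c(m, S) = S + 2*m (c(m, S) = (S + m) + m = S + 2*m)
c(M(10), 1/(-55)) - 1*42984 = (1/(-55) + 2*10) - 1*42984 = (-1/55 + 20) - 42984 = 1099/55 - 42984 = -2363021/55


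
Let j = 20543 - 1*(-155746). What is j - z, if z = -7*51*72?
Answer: 201993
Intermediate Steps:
z = -25704 (z = -357*72 = -25704)
j = 176289 (j = 20543 + 155746 = 176289)
j - z = 176289 - 1*(-25704) = 176289 + 25704 = 201993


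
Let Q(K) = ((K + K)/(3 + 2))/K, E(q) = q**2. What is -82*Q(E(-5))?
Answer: -164/5 ≈ -32.800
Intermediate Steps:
Q(K) = 2/5 (Q(K) = ((2*K)/5)/K = ((2*K)*(1/5))/K = (2*K/5)/K = 2/5)
-82*Q(E(-5)) = -82*2/5 = -164/5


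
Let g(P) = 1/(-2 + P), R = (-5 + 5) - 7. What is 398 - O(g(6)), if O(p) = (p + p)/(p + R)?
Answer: 10748/27 ≈ 398.07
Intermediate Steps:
R = -7 (R = 0 - 7 = -7)
O(p) = 2*p/(-7 + p) (O(p) = (p + p)/(p - 7) = (2*p)/(-7 + p) = 2*p/(-7 + p))
398 - O(g(6)) = 398 - 2/((-2 + 6)*(-7 + 1/(-2 + 6))) = 398 - 2/(4*(-7 + 1/4)) = 398 - 2/(4*(-7 + ¼)) = 398 - 2/(4*(-27/4)) = 398 - 2*(-4)/(4*27) = 398 - 1*(-2/27) = 398 + 2/27 = 10748/27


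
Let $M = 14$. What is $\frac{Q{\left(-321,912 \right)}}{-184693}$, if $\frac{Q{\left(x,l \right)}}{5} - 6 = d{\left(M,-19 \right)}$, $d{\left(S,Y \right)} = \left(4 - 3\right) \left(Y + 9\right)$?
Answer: $\frac{20}{184693} \approx 0.00010829$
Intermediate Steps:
$d{\left(S,Y \right)} = 9 + Y$ ($d{\left(S,Y \right)} = 1 \left(9 + Y\right) = 9 + Y$)
$Q{\left(x,l \right)} = -20$ ($Q{\left(x,l \right)} = 30 + 5 \left(9 - 19\right) = 30 + 5 \left(-10\right) = 30 - 50 = -20$)
$\frac{Q{\left(-321,912 \right)}}{-184693} = - \frac{20}{-184693} = \left(-20\right) \left(- \frac{1}{184693}\right) = \frac{20}{184693}$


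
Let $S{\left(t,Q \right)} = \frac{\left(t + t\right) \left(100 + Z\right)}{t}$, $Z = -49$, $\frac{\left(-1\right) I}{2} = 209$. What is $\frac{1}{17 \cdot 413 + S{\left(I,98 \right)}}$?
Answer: $\frac{1}{7123} \approx 0.00014039$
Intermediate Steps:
$I = -418$ ($I = \left(-2\right) 209 = -418$)
$S{\left(t,Q \right)} = 102$ ($S{\left(t,Q \right)} = \frac{\left(t + t\right) \left(100 - 49\right)}{t} = \frac{2 t 51}{t} = \frac{102 t}{t} = 102$)
$\frac{1}{17 \cdot 413 + S{\left(I,98 \right)}} = \frac{1}{17 \cdot 413 + 102} = \frac{1}{7021 + 102} = \frac{1}{7123}$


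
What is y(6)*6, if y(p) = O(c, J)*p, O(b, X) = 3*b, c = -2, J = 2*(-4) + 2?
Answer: -216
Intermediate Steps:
J = -6 (J = -8 + 2 = -6)
y(p) = -6*p (y(p) = (3*(-2))*p = -6*p)
y(6)*6 = -6*6*6 = -36*6 = -216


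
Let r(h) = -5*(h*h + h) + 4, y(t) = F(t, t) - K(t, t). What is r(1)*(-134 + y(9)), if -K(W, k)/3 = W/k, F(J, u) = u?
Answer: 732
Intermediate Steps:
K(W, k) = -3*W/k
y(t) = 3 + t (y(t) = t - (-3)*t/t = t - 1*(-3) = t + 3 = 3 + t)
r(h) = 4 - 5*h - 5*h**2 (r(h) = -5*(h**2 + h) + 4 = -5*(h + h**2) + 4 = (-5*h - 5*h**2) + 4 = 4 - 5*h - 5*h**2)
r(1)*(-134 + y(9)) = (4 - 5*1 - 5*1**2)*(-134 + (3 + 9)) = (4 - 5 - 5*1)*(-134 + 12) = (4 - 5 - 5)*(-122) = -6*(-122) = 732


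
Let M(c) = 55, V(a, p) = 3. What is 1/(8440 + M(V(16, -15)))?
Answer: 1/8495 ≈ 0.00011772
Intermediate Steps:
1/(8440 + M(V(16, -15))) = 1/(8440 + 55) = 1/8495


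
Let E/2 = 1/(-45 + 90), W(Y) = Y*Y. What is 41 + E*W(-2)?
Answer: 1853/45 ≈ 41.178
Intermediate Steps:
W(Y) = Y**2
E = 2/45 (E = 2/(-45 + 90) = 2/45 ≈ 0.044444)
41 + E*W(-2) = 41 + (2/45)*(-2)**2 = 41 + (2/45)*4 = 41 + 8/45 = 1853/45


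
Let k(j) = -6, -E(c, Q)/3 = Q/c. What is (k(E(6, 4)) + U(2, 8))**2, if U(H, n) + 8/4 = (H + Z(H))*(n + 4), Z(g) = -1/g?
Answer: 100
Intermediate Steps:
E(c, Q) = -3*Q/c
U(H, n) = -2 + (4 + n)*(H - 1/H) (U(H, n) = -2 + (H - 1/H)*(n + 4) = -2 + (H - 1/H)*(4 + n) = -2 + (4 + n)*(H - 1/H))
(k(E(6, 4)) + U(2, 8))**2 = (-6 + (-4 - 1*8 + 2*(-2 + 4*2 + 2*8))/2)**2 = (-6 + (-4 - 8 + 2*(-2 + 8 + 16))/2)**2 = (-6 + (-4 - 8 + 2*22)/2)**2 = (-6 + (-4 - 8 + 44)/2)**2 = (-6 + (1/2)*32)**2 = (-6 + 16)**2 = 10**2 = 100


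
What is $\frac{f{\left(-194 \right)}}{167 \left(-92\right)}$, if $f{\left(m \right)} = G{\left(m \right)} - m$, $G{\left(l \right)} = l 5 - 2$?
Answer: $\frac{389}{7682} \approx 0.050638$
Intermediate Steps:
$G{\left(l \right)} = -2 + 5 l$ ($G{\left(l \right)} = 5 l - 2 = -2 + 5 l$)
$f{\left(m \right)} = -2 + 4 m$ ($f{\left(m \right)} = \left(-2 + 5 m\right) - m = -2 + 4 m$)
$\frac{f{\left(-194 \right)}}{167 \left(-92\right)} = \frac{-2 + 4 \left(-194\right)}{167 \left(-92\right)} = \frac{-2 - 776}{-15364} = \left(-778\right) \left(- \frac{1}{15364}\right) = \frac{389}{7682}$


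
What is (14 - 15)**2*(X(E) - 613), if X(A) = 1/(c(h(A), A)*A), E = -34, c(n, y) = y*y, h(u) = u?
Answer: -24093353/39304 ≈ -613.00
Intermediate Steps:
c(n, y) = y**2
X(A) = A**(-3) (X(A) = 1/((A**2)*A) = 1/(A**2*A) = A**(-3))
(14 - 15)**2*(X(E) - 613) = (14 - 15)**2*((-34)**(-3) - 613) = (-1)**2*(-1/39304 - 613) = 1*(-24093353/39304) = -24093353/39304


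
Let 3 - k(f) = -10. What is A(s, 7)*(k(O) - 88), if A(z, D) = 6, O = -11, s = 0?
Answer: -450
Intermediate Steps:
k(f) = 13 (k(f) = 3 - 1*(-10) = 3 + 10 = 13)
A(s, 7)*(k(O) - 88) = 6*(13 - 88) = 6*(-75) = -450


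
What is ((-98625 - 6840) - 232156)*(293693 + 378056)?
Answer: -226796569129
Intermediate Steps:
((-98625 - 6840) - 232156)*(293693 + 378056) = (-105465 - 232156)*671749 = -337621*671749 = -226796569129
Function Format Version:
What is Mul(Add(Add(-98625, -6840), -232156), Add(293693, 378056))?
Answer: -226796569129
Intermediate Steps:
Mul(Add(Add(-98625, -6840), -232156), Add(293693, 378056)) = Mul(Add(-105465, -232156), 671749) = Mul(-337621, 671749) = -226796569129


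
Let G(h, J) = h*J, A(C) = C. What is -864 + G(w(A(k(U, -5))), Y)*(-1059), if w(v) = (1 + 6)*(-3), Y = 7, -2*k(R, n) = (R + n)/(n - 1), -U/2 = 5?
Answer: 154809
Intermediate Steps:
U = -10 (U = -2*5 = -10)
k(R, n) = -(R + n)/(2*(-1 + n)) (k(R, n) = -(R + n)/(2*(n - 1)) = -(R + n)/(2*(-1 + n)))
w(v) = -21 (w(v) = 7*(-3) = -21)
G(h, J) = J*h
-864 + G(w(A(k(U, -5))), Y)*(-1059) = -864 + (7*(-21))*(-1059) = -864 - 147*(-1059) = -864 + 155673 = 154809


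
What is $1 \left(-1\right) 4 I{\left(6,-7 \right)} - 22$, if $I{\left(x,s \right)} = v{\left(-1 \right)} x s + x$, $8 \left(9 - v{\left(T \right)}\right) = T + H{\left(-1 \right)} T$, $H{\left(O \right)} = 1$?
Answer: $1508$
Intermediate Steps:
$v{\left(T \right)} = 9 - \frac{T}{4}$ ($v{\left(T \right)} = 9 - \frac{T + 1 T}{8} = 9 - \frac{T + T}{8} = 9 - \frac{2 T}{8} = 9 - \frac{T}{4}$)
$I{\left(x,s \right)} = x + \frac{37 s x}{4}$ ($I{\left(x,s \right)} = \left(9 - - \frac{1}{4}\right) x s + x = \left(9 + \frac{1}{4}\right) x s + x = \frac{37 x}{4} s + x = \frac{37 s x}{4} + x = x + \frac{37 s x}{4}$)
$1 \left(-1\right) 4 I{\left(6,-7 \right)} - 22 = 1 \left(-1\right) 4 \cdot \frac{1}{4} \cdot 6 \left(4 + 37 \left(-7\right)\right) - 22 = \left(-1\right) 4 \cdot \frac{1}{4} \cdot 6 \left(4 - 259\right) - 22 = - 4 \cdot \frac{1}{4} \cdot 6 \left(-255\right) - 22 = \left(-4\right) \left(- \frac{765}{2}\right) - 22 = 1530 - 22 = 1508$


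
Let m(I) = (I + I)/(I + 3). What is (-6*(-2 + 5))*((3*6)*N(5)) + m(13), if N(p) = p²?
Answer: -64787/8 ≈ -8098.4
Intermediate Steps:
m(I) = 2*I/(3 + I) (m(I) = (2*I)/(3 + I) = 2*I/(3 + I))
(-6*(-2 + 5))*((3*6)*N(5)) + m(13) = (-6*(-2 + 5))*((3*6)*5²) + 2*13/(3 + 13) = (-6*3)*(18*25) + 2*13/16 = -18*450 + 2*13*(1/16) = -8100 + 13/8 = -64787/8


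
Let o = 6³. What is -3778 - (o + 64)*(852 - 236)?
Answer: -176258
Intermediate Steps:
o = 216
-3778 - (o + 64)*(852 - 236) = -3778 - (216 + 64)*(852 - 236) = -3778 - 280*616 = -3778 - 1*172480 = -3778 - 172480 = -176258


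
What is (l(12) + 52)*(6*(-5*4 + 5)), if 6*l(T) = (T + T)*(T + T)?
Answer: -13320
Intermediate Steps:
l(T) = 2*T²/3 (l(T) = ((T + T)*(T + T))/6 = ((2*T)*(2*T))/6 = (4*T²)/6 = 2*T²/3)
(l(12) + 52)*(6*(-5*4 + 5)) = ((⅔)*12² + 52)*(6*(-5*4 + 5)) = ((⅔)*144 + 52)*(6*(-20 + 5)) = (96 + 52)*(6*(-15)) = 148*(-90) = -13320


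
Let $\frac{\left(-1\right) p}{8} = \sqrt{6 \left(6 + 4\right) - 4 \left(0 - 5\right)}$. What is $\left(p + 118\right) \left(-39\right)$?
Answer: $-4602 + 1248 \sqrt{5} \approx -1811.4$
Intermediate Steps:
$p = - 32 \sqrt{5}$ ($p = - 8 \sqrt{6 \left(6 + 4\right) - 4 \left(0 - 5\right)} = - 8 \sqrt{6 \cdot 10 - -20} = - 8 \sqrt{60 + 20} = - 8 \sqrt{80} = - 8 \cdot 4 \sqrt{5} = - 32 \sqrt{5} \approx -71.554$)
$\left(p + 118\right) \left(-39\right) = \left(- 32 \sqrt{5} + 118\right) \left(-39\right) = \left(118 - 32 \sqrt{5}\right) \left(-39\right) = -4602 + 1248 \sqrt{5}$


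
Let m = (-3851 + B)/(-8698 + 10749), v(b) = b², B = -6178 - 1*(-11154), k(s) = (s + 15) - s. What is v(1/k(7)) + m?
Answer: 255176/461475 ≈ 0.55296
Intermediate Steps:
k(s) = 15 (k(s) = (15 + s) - s = 15)
B = 4976 (B = -6178 + 11154 = 4976)
m = 1125/2051 (m = (-3851 + 4976)/(-8698 + 10749) = 1125/2051 ≈ 0.54851)
v(1/k(7)) + m = (1/15)² + 1125/2051 = 1/225 + 1125/2051 = 255176/461475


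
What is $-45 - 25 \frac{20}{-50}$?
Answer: $-35$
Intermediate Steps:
$-45 - 25 \frac{20}{-50} = -45 - 25 \cdot 20 \left(- \frac{1}{50}\right) = -45 - -10 = -45 + 10 = -35$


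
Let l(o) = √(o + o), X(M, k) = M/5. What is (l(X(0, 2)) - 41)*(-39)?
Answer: 1599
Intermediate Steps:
X(M, k) = M/5 (X(M, k) = M*(⅕) = M/5)
l(o) = √2*√o (l(o) = √(2*o) = √2*√o)
(l(X(0, 2)) - 41)*(-39) = (√2*√((⅕)*0) - 41)*(-39) = (√2*√0 - 41)*(-39) = (√2*0 - 41)*(-39) = (0 - 41)*(-39) = -41*(-39) = 1599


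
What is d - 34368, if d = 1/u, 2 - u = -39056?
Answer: -1342345343/39058 ≈ -34368.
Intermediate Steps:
u = 39058 (u = 2 - 1*(-39056) = 2 + 39056 = 39058)
d = 1/39058 ≈ 2.5603e-5
d - 34368 = 1/39058 - 34368 = -1342345343/39058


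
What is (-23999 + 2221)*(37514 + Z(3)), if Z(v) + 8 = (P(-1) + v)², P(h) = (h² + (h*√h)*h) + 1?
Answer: -817328340 - 217780*I ≈ -8.1733e+8 - 2.1778e+5*I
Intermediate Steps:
P(h) = 1 + h² + h^(5/2) (P(h) = (h² + h^(3/2)*h) + 1 = (h² + h^(5/2)) + 1 = 1 + h² + h^(5/2))
Z(v) = -8 + (2 + I + v)² (Z(v) = -8 + ((1 + (-1)² + (-1)^(5/2)) + v)² = -8 + ((1 + 1 + I) + v)² = -8 + ((2 + I) + v)² = -8 + (2 + I + v)²)
(-23999 + 2221)*(37514 + Z(3)) = (-23999 + 2221)*(37514 + (-8 + (2 + I + 3)²)) = -21778*(37514 + (-8 + (5 + I)²)) = -21778*(37506 + (5 + I)²) = -816805668 - 21778*(5 + I)²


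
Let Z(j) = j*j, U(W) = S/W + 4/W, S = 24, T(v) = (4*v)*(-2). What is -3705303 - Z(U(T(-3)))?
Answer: -133390957/36 ≈ -3.7053e+6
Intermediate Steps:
T(v) = -8*v
U(W) = 28/W (U(W) = 24/W + 4/W = 28/W)
Z(j) = j**2
-3705303 - Z(U(T(-3))) = -3705303 - (28/((-8*(-3))))**2 = -3705303 - (28/24)**2 = -3705303 - (28*(1/24))**2 = -3705303 - (7/6)**2 = -3705303 - 1*49/36 = -3705303 - 49/36 = -133390957/36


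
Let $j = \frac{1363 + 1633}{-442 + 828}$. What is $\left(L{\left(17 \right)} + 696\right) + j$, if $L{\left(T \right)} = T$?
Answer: $\frac{139107}{193} \approx 720.76$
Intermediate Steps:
$j = \frac{1498}{193}$ ($j = \frac{2996}{386} = 2996 \cdot \frac{1}{386} = \frac{1498}{193} \approx 7.7617$)
$\left(L{\left(17 \right)} + 696\right) + j = \left(17 + 696\right) + \frac{1498}{193} = 713 + \frac{1498}{193} = \frac{139107}{193}$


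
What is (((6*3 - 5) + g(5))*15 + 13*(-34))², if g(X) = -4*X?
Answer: 299209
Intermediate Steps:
(((6*3 - 5) + g(5))*15 + 13*(-34))² = (((6*3 - 5) - 4*5)*15 + 13*(-34))² = (((18 - 5) - 20)*15 - 442)² = ((13 - 20)*15 - 442)² = (-7*15 - 442)² = (-105 - 442)² = (-547)² = 299209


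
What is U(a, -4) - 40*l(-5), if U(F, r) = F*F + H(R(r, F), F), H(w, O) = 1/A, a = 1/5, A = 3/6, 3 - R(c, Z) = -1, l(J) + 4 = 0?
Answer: 4051/25 ≈ 162.04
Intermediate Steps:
l(J) = -4 (l(J) = -4 + 0 = -4)
R(c, Z) = 4 (R(c, Z) = 3 - 1*(-1) = 3 + 1 = 4)
A = ½ (A = 3*(⅙) = ½ ≈ 0.50000)
a = ⅕ ≈ 0.20000
H(w, O) = 2 (H(w, O) = 1/(½) = 2)
U(F, r) = 2 + F² (U(F, r) = F*F + 2 = F² + 2 = 2 + F²)
U(a, -4) - 40*l(-5) = (2 + (⅕)²) - 40*(-4) = (2 + 1/25) - 20*(-8) = 51/25 + 160 = 4051/25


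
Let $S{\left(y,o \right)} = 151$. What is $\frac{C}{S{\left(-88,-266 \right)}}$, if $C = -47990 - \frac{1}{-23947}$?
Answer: $- \frac{1149216529}{3615997} \approx -317.81$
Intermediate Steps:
$C = - \frac{1149216529}{23947}$ ($C = -47990 - - \frac{1}{23947} = -47990 + \frac{1}{23947} = - \frac{1149216529}{23947} \approx -47990.0$)
$\frac{C}{S{\left(-88,-266 \right)}} = - \frac{1149216529}{23947 \cdot 151} = \left(- \frac{1149216529}{23947}\right) \frac{1}{151} = - \frac{1149216529}{3615997}$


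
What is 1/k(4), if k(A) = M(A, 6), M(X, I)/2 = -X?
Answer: -1/8 ≈ -0.12500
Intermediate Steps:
M(X, I) = -2*X (M(X, I) = 2*(-X) = -2*X)
k(A) = -2*A
1/k(4) = 1/(-2*4) = 1/(-8) = -1/8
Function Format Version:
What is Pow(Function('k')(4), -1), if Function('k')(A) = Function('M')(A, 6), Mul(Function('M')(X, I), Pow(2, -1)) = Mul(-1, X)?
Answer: Rational(-1, 8) ≈ -0.12500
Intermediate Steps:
Function('M')(X, I) = Mul(-2, X) (Function('M')(X, I) = Mul(2, Mul(-1, X)) = Mul(-2, X))
Function('k')(A) = Mul(-2, A)
Pow(Function('k')(4), -1) = Pow(Mul(-2, 4), -1) = Pow(-8, -1) = Rational(-1, 8)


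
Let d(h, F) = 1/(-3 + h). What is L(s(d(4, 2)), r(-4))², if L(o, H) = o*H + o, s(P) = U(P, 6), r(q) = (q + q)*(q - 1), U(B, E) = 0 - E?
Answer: 60516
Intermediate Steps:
U(B, E) = -E
r(q) = 2*q*(-1 + q) (r(q) = (2*q)*(-1 + q) = 2*q*(-1 + q))
s(P) = -6 (s(P) = -1*6 = -6)
L(o, H) = o + H*o (L(o, H) = H*o + o = o + H*o)
L(s(d(4, 2)), r(-4))² = (-6*(1 + 2*(-4)*(-1 - 4)))² = (-6*(1 + 2*(-4)*(-5)))² = (-6*(1 + 40))² = (-6*41)² = (-246)² = 60516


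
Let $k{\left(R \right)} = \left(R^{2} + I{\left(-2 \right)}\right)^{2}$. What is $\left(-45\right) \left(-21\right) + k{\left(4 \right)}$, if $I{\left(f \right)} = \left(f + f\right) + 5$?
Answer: $1234$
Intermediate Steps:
$I{\left(f \right)} = 5 + 2 f$ ($I{\left(f \right)} = 2 f + 5 = 5 + 2 f$)
$k{\left(R \right)} = \left(1 + R^{2}\right)^{2}$ ($k{\left(R \right)} = \left(R^{2} + \left(5 + 2 \left(-2\right)\right)\right)^{2} = \left(R^{2} + \left(5 - 4\right)\right)^{2} = \left(R^{2} + 1\right)^{2} = \left(1 + R^{2}\right)^{2}$)
$\left(-45\right) \left(-21\right) + k{\left(4 \right)} = \left(-45\right) \left(-21\right) + \left(1 + 4^{2}\right)^{2} = 945 + \left(1 + 16\right)^{2} = 945 + 17^{2} = 945 + 289 = 1234$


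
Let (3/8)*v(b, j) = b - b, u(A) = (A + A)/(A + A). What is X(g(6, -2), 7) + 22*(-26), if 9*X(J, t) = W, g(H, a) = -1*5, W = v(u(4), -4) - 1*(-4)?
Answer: -5144/9 ≈ -571.56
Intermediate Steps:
u(A) = 1 (u(A) = (2*A)/((2*A)) = (2*A)*(1/(2*A)) = 1)
v(b, j) = 0 (v(b, j) = 8*(b - b)/3 = (8/3)*0 = 0)
W = 4 (W = 0 - 1*(-4) = 0 + 4 = 4)
g(H, a) = -5
X(J, t) = 4/9 (X(J, t) = (1/9)*4 = 4/9)
X(g(6, -2), 7) + 22*(-26) = 4/9 + 22*(-26) = 4/9 - 572 = -5144/9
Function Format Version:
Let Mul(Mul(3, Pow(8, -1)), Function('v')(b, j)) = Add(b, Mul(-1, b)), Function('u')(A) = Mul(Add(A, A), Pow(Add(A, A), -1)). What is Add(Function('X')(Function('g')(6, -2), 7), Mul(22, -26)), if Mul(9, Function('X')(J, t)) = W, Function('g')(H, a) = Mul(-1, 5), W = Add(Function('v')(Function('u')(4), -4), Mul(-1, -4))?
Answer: Rational(-5144, 9) ≈ -571.56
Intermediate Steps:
Function('u')(A) = 1 (Function('u')(A) = Mul(Mul(2, A), Pow(Mul(2, A), -1)) = Mul(Mul(2, A), Mul(Rational(1, 2), Pow(A, -1))) = 1)
Function('v')(b, j) = 0 (Function('v')(b, j) = Mul(Rational(8, 3), Add(b, Mul(-1, b))) = Mul(Rational(8, 3), 0) = 0)
W = 4 (W = Add(0, Mul(-1, -4)) = Add(0, 4) = 4)
Function('g')(H, a) = -5
Function('X')(J, t) = Rational(4, 9) (Function('X')(J, t) = Mul(Rational(1, 9), 4) = Rational(4, 9))
Add(Function('X')(Function('g')(6, -2), 7), Mul(22, -26)) = Add(Rational(4, 9), Mul(22, -26)) = Add(Rational(4, 9), -572) = Rational(-5144, 9)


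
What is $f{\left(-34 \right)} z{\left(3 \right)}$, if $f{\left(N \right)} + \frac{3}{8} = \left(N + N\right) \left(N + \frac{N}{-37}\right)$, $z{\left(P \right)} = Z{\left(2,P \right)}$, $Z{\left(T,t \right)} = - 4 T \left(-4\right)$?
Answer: $\frac{2662980}{37} \approx 71972.0$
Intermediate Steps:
$Z{\left(T,t \right)} = 16 T$
$z{\left(P \right)} = 32$ ($z{\left(P \right)} = 16 \cdot 2 = 32$)
$f{\left(N \right)} = - \frac{3}{8} + \frac{72 N^{2}}{37}$ ($f{\left(N \right)} = - \frac{3}{8} + \left(N + N\right) \left(N + \frac{N}{-37}\right) = - \frac{3}{8} + 2 N \left(N + N \left(- \frac{1}{37}\right)\right) = - \frac{3}{8} + 2 N \left(N - \frac{N}{37}\right) = - \frac{3}{8} + 2 N \frac{36 N}{37} = - \frac{3}{8} + \frac{72 N^{2}}{37}$)
$f{\left(-34 \right)} z{\left(3 \right)} = \left(- \frac{3}{8} + \frac{72 \left(-34\right)^{2}}{37}\right) 32 = \left(- \frac{3}{8} + \frac{72}{37} \cdot 1156\right) 32 = \left(- \frac{3}{8} + \frac{83232}{37}\right) 32 = \frac{665745}{296} \cdot 32 = \frac{2662980}{37}$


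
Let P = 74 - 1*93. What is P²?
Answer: 361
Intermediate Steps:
P = -19 (P = 74 - 93 = -19)
P² = (-19)² = 361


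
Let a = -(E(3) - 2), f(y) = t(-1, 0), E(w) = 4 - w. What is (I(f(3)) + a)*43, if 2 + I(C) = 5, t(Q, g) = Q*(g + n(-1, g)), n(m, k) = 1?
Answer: 172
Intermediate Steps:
t(Q, g) = Q*(1 + g) (t(Q, g) = Q*(g + 1) = Q*(1 + g))
f(y) = -1 (f(y) = -(1 + 0) = -1*1 = -1)
a = 1 (a = -((4 - 1*3) - 2) = -((4 - 3) - 2) = -(1 - 2) = -1*(-1) = 1)
I(C) = 3 (I(C) = -2 + 5 = 3)
(I(f(3)) + a)*43 = (3 + 1)*43 = 4*43 = 172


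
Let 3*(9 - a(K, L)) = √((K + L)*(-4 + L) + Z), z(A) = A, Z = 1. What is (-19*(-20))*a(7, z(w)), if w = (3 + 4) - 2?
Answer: 3420 - 380*√13/3 ≈ 2963.3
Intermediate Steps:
w = 5 (w = 7 - 2 = 5)
a(K, L) = 9 - √(1 + (-4 + L)*(K + L))/3 (a(K, L) = 9 - √((K + L)*(-4 + L) + 1)/3 = 9 - √((-4 + L)*(K + L) + 1)/3 = 9 - √(1 + (-4 + L)*(K + L))/3)
(-19*(-20))*a(7, z(w)) = (-19*(-20))*(9 - √(1 + 5² - 4*7 - 4*5 + 7*5)/3) = 380*(9 - √(1 + 25 - 28 - 20 + 35)/3) = 380*(9 - √13/3) = 3420 - 380*√13/3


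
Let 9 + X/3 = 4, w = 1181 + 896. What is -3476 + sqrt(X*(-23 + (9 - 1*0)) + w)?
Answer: -3476 + sqrt(2287) ≈ -3428.2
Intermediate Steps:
w = 2077
X = -15 (X = -27 + 3*4 = -27 + 12 = -15)
-3476 + sqrt(X*(-23 + (9 - 1*0)) + w) = -3476 + sqrt(-15*(-23 + (9 - 1*0)) + 2077) = -3476 + sqrt(-15*(-23 + (9 + 0)) + 2077) = -3476 + sqrt(-15*(-23 + 9) + 2077) = -3476 + sqrt(-15*(-14) + 2077) = -3476 + sqrt(210 + 2077) = -3476 + sqrt(2287)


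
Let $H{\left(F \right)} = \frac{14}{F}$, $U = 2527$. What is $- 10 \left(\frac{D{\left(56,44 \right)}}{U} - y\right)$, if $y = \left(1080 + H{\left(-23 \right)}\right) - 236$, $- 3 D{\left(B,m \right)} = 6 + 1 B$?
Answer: $\frac{1470576640}{174363} \approx 8434.0$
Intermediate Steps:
$D{\left(B,m \right)} = -2 - \frac{B}{3}$ ($D{\left(B,m \right)} = - \frac{6 + 1 B}{3} = - \frac{6 + B}{3} = -2 - \frac{B}{3}$)
$y = \frac{19398}{23}$ ($y = \left(1080 + \frac{14}{-23}\right) - 236 = \left(1080 + 14 \left(- \frac{1}{23}\right)\right) - 236 = \left(1080 - \frac{14}{23}\right) - 236 = \frac{24826}{23} - 236 = \frac{19398}{23} \approx 843.39$)
$- 10 \left(\frac{D{\left(56,44 \right)}}{U} - y\right) = - 10 \left(\frac{-2 - \frac{56}{3}}{2527} - \frac{19398}{23}\right) = - 10 \left(\left(-2 - \frac{56}{3}\right) \frac{1}{2527} - \frac{19398}{23}\right) = - 10 \left(\left(- \frac{62}{3}\right) \frac{1}{2527} - \frac{19398}{23}\right) = - 10 \left(- \frac{62}{7581} - \frac{19398}{23}\right) = \left(-10\right) \left(- \frac{147057664}{174363}\right) = \frac{1470576640}{174363}$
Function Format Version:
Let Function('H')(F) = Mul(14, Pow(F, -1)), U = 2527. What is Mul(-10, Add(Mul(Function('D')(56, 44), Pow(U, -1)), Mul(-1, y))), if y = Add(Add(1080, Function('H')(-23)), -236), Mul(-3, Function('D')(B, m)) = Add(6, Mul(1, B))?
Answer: Rational(1470576640, 174363) ≈ 8434.0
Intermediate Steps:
Function('D')(B, m) = Add(-2, Mul(Rational(-1, 3), B)) (Function('D')(B, m) = Mul(Rational(-1, 3), Add(6, Mul(1, B))) = Mul(Rational(-1, 3), Add(6, B)) = Add(-2, Mul(Rational(-1, 3), B)))
y = Rational(19398, 23) (y = Add(Add(1080, Mul(14, Pow(-23, -1))), -236) = Add(Add(1080, Mul(14, Rational(-1, 23))), -236) = Add(Add(1080, Rational(-14, 23)), -236) = Add(Rational(24826, 23), -236) = Rational(19398, 23) ≈ 843.39)
Mul(-10, Add(Mul(Function('D')(56, 44), Pow(U, -1)), Mul(-1, y))) = Mul(-10, Add(Mul(Add(-2, Mul(Rational(-1, 3), 56)), Pow(2527, -1)), Mul(-1, Rational(19398, 23)))) = Mul(-10, Add(Mul(Add(-2, Rational(-56, 3)), Rational(1, 2527)), Rational(-19398, 23))) = Mul(-10, Add(Mul(Rational(-62, 3), Rational(1, 2527)), Rational(-19398, 23))) = Mul(-10, Add(Rational(-62, 7581), Rational(-19398, 23))) = Mul(-10, Rational(-147057664, 174363)) = Rational(1470576640, 174363)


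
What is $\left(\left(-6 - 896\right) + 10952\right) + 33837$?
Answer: $43887$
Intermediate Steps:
$\left(\left(-6 - 896\right) + 10952\right) + 33837 = \left(-902 + 10952\right) + 33837 = 10050 + 33837 = 43887$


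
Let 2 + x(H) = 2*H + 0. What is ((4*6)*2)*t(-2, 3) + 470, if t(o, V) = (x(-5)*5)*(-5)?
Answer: 14870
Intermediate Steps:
x(H) = -2 + 2*H (x(H) = -2 + (2*H + 0) = -2 + 2*H)
t(o, V) = 300 (t(o, V) = ((-2 + 2*(-5))*5)*(-5) = ((-2 - 10)*5)*(-5) = -12*5*(-5) = -60*(-5) = 300)
((4*6)*2)*t(-2, 3) + 470 = ((4*6)*2)*300 + 470 = (24*2)*300 + 470 = 48*300 + 470 = 14400 + 470 = 14870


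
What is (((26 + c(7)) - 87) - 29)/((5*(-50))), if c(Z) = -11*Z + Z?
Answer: 16/25 ≈ 0.64000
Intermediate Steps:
c(Z) = -10*Z
(((26 + c(7)) - 87) - 29)/((5*(-50))) = (((26 - 10*7) - 87) - 29)/((5*(-50))) = (((26 - 70) - 87) - 29)/(-250) = ((-44 - 87) - 29)*(-1/250) = (-131 - 29)*(-1/250) = -160*(-1/250) = 16/25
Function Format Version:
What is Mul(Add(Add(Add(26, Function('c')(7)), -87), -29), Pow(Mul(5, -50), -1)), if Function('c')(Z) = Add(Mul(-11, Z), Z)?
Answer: Rational(16, 25) ≈ 0.64000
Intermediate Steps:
Function('c')(Z) = Mul(-10, Z)
Mul(Add(Add(Add(26, Function('c')(7)), -87), -29), Pow(Mul(5, -50), -1)) = Mul(Add(Add(Add(26, Mul(-10, 7)), -87), -29), Pow(Mul(5, -50), -1)) = Mul(Add(Add(Add(26, -70), -87), -29), Pow(-250, -1)) = Mul(Add(Add(-44, -87), -29), Rational(-1, 250)) = Mul(Add(-131, -29), Rational(-1, 250)) = Mul(-160, Rational(-1, 250)) = Rational(16, 25)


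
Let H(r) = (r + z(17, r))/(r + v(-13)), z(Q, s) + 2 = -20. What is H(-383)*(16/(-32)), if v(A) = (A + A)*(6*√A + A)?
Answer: -2025/70754 + 3510*I*√13/35377 ≈ -0.02862 + 0.35773*I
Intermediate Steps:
z(Q, s) = -22 (z(Q, s) = -2 - 20 = -22)
v(A) = 2*A*(A + 6*√A) (v(A) = (2*A)*(A + 6*√A) = 2*A*(A + 6*√A))
H(r) = (-22 + r)/(338 + r - 156*I*√13) (H(r) = (r - 22)/(r + (2*(-13)² + 12*(-13)^(3/2))) = (-22 + r)/(r + (2*169 + 12*(-13*I*√13))) = (-22 + r)/(r + (338 - 156*I*√13)) = (-22 + r)/(338 + r - 156*I*√13))
H(-383)*(16/(-32)) = ((-22 - 383)/(338 - 383 - 156*I*√13))*(16/(-32)) = (-405/(-45 - 156*I*√13))*(16*(-1/32)) = -405/(-45 - 156*I*√13)*(-½) = 405/(2*(-45 - 156*I*√13))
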